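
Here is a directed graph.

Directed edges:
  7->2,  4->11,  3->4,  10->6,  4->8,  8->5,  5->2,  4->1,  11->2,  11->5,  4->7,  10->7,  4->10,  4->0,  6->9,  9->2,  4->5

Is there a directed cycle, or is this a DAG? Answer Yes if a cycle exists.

DFS with white/gray/black marking, starting from 7:
7 gray
  2 gray
  2 black
7 black
0 gray
0 black
1 gray
1 black
3 gray
  4 gray
    4→7: 7 black — skip
    11 gray
      11→2: 2 black — skip
      5 gray
        5→2: 2 black — skip
      5 black
    11 black
    10 gray
      10→7: 7 black — skip
      6 gray
        9 gray
          9→2: 2 black — skip
        9 black
      6 black
    10 black
    4→0: 0 black — skip
    4→1: 1 black — skip
    8 gray
      8→5: 5 black — skip
    8 black
    4→5: 5 black — skip
  4 black
3 black
Every edge goes to a white or black vertex — no back edge, so the graph is acyclic.

No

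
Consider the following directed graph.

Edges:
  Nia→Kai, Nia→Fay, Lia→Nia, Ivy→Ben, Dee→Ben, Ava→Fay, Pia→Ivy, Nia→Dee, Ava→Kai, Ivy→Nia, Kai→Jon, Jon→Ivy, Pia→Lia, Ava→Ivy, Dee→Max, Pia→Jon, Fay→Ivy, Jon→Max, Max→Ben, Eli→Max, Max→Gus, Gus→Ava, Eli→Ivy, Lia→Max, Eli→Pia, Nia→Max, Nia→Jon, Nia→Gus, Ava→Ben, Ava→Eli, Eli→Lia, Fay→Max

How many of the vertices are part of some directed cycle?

12

A vertex is on a directed cycle iff it belongs to a strongly connected component of size ≥ 2 (or has a self-loop).
The vertices on cycles are {Ava, Dee, Eli, Fay, Gus, Ivy, Jon, Kai, Lia, Max, Nia, Pia} — 12 in total.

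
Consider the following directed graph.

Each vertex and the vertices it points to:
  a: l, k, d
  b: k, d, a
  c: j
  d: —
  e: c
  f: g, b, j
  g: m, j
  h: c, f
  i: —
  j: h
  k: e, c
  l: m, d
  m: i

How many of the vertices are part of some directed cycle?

A vertex is on a directed cycle iff it belongs to a strongly connected component of size ≥ 2 (or has a self-loop).
The vertices on cycles are {a, b, c, e, f, g, h, j, k} — 9 in total.

9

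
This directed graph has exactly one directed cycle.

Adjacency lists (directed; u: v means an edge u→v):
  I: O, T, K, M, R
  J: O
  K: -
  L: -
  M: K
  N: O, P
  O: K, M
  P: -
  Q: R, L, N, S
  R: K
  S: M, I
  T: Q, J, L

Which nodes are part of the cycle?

DFS with gray/black marking from T:
T gray
  Q gray
    R gray
      K gray
      K black
    R black
    L gray
    L black
    N gray
      O gray
        O→K: K black — skip
        M gray
          M→K: K black — skip
        M black
      O black
      P gray
      P black
    N black
    S gray
      S→M: M black — skip
      I gray
        I→O: O black — skip
        I→T: T is gray → back edge
Back edge closes the cycle T → Q → S → I → T; its vertices are {I, Q, S, T}.

I, Q, S, T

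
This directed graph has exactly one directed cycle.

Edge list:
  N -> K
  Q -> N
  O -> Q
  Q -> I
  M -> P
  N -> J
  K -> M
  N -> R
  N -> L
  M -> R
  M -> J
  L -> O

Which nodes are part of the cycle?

L, N, O, Q

DFS with gray/black marking from Q:
Q gray
  N gray
    J gray
    J black
    K gray
      M gray
        P gray
        P black
        M→J: J black — skip
        R gray
        R black
      M black
    K black
    N→R: R black — skip
    L gray
      O gray
        O→Q: Q is gray → back edge
Back edge closes the cycle Q → N → L → O → Q; its vertices are {L, N, O, Q}.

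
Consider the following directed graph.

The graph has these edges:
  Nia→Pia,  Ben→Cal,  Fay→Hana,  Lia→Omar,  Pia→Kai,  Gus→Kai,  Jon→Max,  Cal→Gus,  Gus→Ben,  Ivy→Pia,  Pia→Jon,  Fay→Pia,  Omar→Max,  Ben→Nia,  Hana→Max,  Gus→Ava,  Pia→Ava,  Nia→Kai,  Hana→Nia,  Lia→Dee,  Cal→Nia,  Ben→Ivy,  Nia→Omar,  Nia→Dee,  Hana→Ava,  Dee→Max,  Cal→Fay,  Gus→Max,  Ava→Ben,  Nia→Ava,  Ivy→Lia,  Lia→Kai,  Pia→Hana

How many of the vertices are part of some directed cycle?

A vertex is on a directed cycle iff it belongs to a strongly connected component of size ≥ 2 (or has a self-loop).
The vertices on cycles are {Ava, Ben, Cal, Fay, Gus, Ivy, Nia, Pia, Hana} — 9 in total.

9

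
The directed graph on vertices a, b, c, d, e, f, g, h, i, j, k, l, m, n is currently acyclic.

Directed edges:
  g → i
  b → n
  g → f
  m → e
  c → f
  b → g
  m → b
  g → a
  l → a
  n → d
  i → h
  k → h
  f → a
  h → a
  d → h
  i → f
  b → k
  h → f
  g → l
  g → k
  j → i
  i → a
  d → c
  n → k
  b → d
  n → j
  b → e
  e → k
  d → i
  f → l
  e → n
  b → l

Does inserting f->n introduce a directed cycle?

Yes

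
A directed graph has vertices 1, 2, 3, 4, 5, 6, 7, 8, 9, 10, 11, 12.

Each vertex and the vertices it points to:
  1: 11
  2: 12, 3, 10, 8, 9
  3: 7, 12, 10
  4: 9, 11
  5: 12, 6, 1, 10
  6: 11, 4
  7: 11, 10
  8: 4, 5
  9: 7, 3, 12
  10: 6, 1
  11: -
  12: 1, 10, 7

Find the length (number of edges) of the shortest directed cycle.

For each vertex v, BFS finds the shortest path from v back to v.
The shortest such closed walk is 4 → 9 → 12 → 10 → 6 → 4, length 5.

5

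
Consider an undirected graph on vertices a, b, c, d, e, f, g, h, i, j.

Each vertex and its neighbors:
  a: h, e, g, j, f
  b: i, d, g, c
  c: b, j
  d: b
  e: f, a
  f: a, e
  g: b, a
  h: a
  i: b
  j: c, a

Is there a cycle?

Yes

DFS, tracking each vertex's parent; an edge to a visited non-parent vertex closes a cycle.
Start from e:
visit e (parent –)
  visit f (parent e)
    visit a (parent f)
      visit h (parent a)
        h–a: parent, skip
      a–e: e visited and ≠ parent → cycle
Cycle: e – f – a – e.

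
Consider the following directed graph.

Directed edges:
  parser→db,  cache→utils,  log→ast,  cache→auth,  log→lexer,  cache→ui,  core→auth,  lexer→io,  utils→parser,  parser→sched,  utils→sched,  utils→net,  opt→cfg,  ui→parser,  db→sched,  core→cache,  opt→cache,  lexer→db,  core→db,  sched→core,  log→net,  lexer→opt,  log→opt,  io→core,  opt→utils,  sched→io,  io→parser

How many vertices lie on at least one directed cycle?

A vertex is on a directed cycle iff it belongs to a strongly connected component of size ≥ 2 (or has a self-loop).
The vertices on cycles are {db, io, ui, core, cache, sched, utils, parser} — 8 in total.

8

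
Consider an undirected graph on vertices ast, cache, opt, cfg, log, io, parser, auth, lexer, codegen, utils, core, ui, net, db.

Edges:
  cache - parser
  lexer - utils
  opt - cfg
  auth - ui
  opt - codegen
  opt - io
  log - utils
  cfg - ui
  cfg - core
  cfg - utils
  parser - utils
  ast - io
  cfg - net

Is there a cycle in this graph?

DFS, tracking each vertex's parent; an edge to a visited non-parent vertex closes a cycle.
Start from parser:
visit parser (parent –)
  visit cache (parent parser)
    cache–parser: parent, skip
  visit utils (parent parser)
    visit cfg (parent utils)
      cfg–utils: parent, skip
      visit net (parent cfg)
        net–cfg: parent, skip
      visit ui (parent cfg)
        visit auth (parent ui)
          auth–ui: parent, skip
        ui–cfg: parent, skip
      visit opt (parent cfg)
        visit io (parent opt)
          io–opt: parent, skip
          visit ast (parent io)
            ast–io: parent, skip
        visit codegen (parent opt)
          codegen–opt: parent, skip
        opt–cfg: parent, skip
      visit core (parent cfg)
        core–cfg: parent, skip
    visit lexer (parent utils)
      lexer–utils: parent, skip
    utils–parser: parent, skip
    visit log (parent utils)
      log–utils: parent, skip
visit db (parent –)
No non-parent visited neighbor found — the graph is a forest.

No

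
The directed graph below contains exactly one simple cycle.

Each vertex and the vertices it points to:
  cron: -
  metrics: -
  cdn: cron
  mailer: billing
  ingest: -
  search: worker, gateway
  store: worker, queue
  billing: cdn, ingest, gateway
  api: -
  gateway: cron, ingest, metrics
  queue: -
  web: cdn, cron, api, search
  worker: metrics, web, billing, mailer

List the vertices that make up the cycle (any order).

DFS with gray/black marking from worker:
worker gray
  metrics gray
  metrics black
  web gray
    cdn gray
      cron gray
      cron black
    cdn black
    web→cron: cron black — skip
    api gray
    api black
    search gray
      search→worker: worker is gray → back edge
Back edge closes the cycle worker → web → search → worker; its vertices are {web, search, worker}.

web, search, worker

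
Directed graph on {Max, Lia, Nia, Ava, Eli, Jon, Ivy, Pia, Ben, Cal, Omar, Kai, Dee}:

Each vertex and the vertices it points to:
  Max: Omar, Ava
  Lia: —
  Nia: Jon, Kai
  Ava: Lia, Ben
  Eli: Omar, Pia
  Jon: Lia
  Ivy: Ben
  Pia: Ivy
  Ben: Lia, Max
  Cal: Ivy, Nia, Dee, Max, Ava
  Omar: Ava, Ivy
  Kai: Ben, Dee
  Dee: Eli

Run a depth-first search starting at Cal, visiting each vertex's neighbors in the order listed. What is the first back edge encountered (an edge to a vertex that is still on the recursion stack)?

Ava→Ben

DFS from Cal (visiting each vertex's neighbors in the order listed); mark gray on enter, black on exit:
Cal gray
  Ivy gray
    Ben gray
      Lia gray
      Lia black
      Max gray
        Omar gray
          Ava gray
            Ava→Lia: Lia black — skip
            Ava→Ben: Ben is gray → back edge
First back edge: Ava → Ben.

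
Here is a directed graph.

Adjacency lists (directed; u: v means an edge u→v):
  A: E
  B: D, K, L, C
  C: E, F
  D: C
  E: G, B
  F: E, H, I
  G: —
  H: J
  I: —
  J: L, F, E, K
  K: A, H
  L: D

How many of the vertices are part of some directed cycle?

A vertex is on a directed cycle iff it belongs to a strongly connected component of size ≥ 2 (or has a self-loop).
The vertices on cycles are {A, B, C, D, E, F, H, J, K, L} — 10 in total.

10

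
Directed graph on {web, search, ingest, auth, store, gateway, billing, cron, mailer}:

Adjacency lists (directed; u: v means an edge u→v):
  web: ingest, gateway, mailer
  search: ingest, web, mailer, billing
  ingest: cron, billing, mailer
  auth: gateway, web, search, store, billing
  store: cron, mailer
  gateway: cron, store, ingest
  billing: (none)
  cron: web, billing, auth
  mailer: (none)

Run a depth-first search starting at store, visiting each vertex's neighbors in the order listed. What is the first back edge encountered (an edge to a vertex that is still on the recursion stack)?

DFS from store (visiting each vertex's neighbors in the order listed); mark gray on enter, black on exit:
store gray
  cron gray
    web gray
      ingest gray
        ingest→cron: cron is gray → back edge
First back edge: ingest → cron.

ingest->cron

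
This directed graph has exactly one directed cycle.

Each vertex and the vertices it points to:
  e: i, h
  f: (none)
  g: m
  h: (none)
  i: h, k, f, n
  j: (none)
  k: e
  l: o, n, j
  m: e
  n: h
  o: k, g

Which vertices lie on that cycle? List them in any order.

e, i, k

DFS with gray/black marking from k:
k gray
  e gray
    i gray
      h gray
      h black
      i→k: k is gray → back edge
Back edge closes the cycle k → e → i → k; its vertices are {e, i, k}.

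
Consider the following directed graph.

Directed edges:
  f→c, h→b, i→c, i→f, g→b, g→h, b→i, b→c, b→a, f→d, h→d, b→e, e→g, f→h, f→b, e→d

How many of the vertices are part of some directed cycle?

6

A vertex is on a directed cycle iff it belongs to a strongly connected component of size ≥ 2 (or has a self-loop).
The vertices on cycles are {b, e, f, g, h, i} — 6 in total.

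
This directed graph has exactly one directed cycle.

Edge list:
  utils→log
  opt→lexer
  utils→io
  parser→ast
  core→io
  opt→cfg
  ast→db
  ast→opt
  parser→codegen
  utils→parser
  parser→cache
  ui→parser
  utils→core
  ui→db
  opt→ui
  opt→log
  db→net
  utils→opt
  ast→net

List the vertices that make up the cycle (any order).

ui, ast, opt, parser

DFS with gray/black marking from parser:
parser gray
  ast gray
    db gray
      net gray
      net black
    db black
    opt gray
      cfg gray
      cfg black
      lexer gray
      lexer black
      ui gray
        ui→parser: parser is gray → back edge
Back edge closes the cycle parser → ast → opt → ui → parser; its vertices are {ui, ast, opt, parser}.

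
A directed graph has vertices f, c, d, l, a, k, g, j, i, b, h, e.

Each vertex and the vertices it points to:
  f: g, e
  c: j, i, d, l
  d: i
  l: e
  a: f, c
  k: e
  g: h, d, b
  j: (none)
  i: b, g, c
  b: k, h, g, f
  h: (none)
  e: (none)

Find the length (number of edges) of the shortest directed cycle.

2

For each vertex v, BFS finds the shortest path from v back to v.
The shortest such closed walk is c → i → c, length 2.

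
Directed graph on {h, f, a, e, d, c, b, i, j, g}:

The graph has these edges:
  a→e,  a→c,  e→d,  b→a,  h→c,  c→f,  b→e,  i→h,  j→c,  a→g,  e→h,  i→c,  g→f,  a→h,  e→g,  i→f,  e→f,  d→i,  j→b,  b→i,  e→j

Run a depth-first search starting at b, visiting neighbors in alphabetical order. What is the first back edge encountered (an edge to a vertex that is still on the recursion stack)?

DFS from b (visiting neighbors in alphabetical order); mark gray on enter, black on exit:
b gray
  a gray
    c gray
      f gray
      f black
    c black
    e gray
      d gray
        i gray
          i→c: c black — skip
          i→f: f black — skip
          h gray
            h→c: c black — skip
          h black
        i black
      d black
      e→f: f black — skip
      g gray
        g→f: f black — skip
      g black
      e→h: h black — skip
      j gray
        j→b: b is gray → back edge
First back edge: j → b.

j→b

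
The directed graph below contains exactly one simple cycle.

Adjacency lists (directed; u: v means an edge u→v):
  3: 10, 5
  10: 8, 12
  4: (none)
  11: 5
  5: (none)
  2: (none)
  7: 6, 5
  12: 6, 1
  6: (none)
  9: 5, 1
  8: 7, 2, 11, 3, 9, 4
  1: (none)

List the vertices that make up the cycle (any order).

3, 8, 10

DFS with gray/black marking from 10:
10 gray
  8 gray
    7 gray
      6 gray
      6 black
      5 gray
      5 black
    7 black
    2 gray
    2 black
    11 gray
      11→5: 5 black — skip
    11 black
    3 gray
      3→10: 10 is gray → back edge
Back edge closes the cycle 10 → 8 → 3 → 10; its vertices are {3, 8, 10}.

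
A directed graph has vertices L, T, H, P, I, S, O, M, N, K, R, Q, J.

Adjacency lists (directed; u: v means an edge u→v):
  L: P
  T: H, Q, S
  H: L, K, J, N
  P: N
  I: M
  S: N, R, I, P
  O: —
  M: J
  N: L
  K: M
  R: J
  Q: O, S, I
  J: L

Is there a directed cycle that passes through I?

No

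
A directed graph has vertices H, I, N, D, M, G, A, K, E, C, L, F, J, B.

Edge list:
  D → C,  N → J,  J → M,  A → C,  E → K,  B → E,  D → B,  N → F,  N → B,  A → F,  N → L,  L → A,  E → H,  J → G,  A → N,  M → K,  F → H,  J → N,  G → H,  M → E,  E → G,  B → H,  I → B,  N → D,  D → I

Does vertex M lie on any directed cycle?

M lies on a cycle iff there is a path from M back to itself.
Exploring from M, it never reaches itself; equivalently, its strongly connected component is a singleton.

No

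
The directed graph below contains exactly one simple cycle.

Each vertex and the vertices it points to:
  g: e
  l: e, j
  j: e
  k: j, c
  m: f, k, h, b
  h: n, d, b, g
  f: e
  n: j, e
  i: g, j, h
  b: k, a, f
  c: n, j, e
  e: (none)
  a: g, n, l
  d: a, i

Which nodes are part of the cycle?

d, h, i

DFS with gray/black marking from h:
h gray
  n gray
    j gray
      e gray
      e black
    j black
    n→e: e black — skip
  n black
  d gray
    a gray
      g gray
        g→e: e black — skip
      g black
      a→n: n black — skip
      l gray
        l→e: e black — skip
        l→j: j black — skip
      l black
    a black
    i gray
      i→g: g black — skip
      i→j: j black — skip
      i→h: h is gray → back edge
Back edge closes the cycle h → d → i → h; its vertices are {d, h, i}.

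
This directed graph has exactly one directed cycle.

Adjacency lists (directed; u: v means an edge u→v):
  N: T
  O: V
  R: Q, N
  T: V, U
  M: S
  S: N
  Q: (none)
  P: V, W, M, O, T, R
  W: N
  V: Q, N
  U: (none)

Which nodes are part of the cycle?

DFS with gray/black marking from T:
T gray
  V gray
    Q gray
    Q black
    N gray
      N→T: T is gray → back edge
Back edge closes the cycle T → V → N → T; its vertices are {N, T, V}.

N, T, V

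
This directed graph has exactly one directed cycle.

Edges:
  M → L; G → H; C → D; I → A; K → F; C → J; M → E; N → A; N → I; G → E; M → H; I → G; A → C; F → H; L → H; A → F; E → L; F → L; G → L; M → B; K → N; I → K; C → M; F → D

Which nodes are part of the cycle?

I, K, N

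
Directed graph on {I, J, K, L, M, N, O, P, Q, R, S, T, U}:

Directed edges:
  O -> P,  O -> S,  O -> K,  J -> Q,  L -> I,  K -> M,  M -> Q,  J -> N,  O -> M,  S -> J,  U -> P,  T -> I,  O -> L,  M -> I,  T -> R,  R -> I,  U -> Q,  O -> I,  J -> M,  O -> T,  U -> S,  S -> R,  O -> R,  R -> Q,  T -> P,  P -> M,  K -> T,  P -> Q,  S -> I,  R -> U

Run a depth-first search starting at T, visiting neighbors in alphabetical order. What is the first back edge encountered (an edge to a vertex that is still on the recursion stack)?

DFS from T (visiting neighbors in alphabetical order); mark gray on enter, black on exit:
T gray
  I gray
  I black
  P gray
    M gray
      M→I: I black — skip
      Q gray
      Q black
    M black
    P→Q: Q black — skip
  P black
  R gray
    R→I: I black — skip
    R→Q: Q black — skip
    U gray
      U→P: P black — skip
      U→Q: Q black — skip
      S gray
        S→I: I black — skip
        J gray
          J→M: M black — skip
          N gray
          N black
          J→Q: Q black — skip
        J black
        S→R: R is gray → back edge
First back edge: S → R.

S->R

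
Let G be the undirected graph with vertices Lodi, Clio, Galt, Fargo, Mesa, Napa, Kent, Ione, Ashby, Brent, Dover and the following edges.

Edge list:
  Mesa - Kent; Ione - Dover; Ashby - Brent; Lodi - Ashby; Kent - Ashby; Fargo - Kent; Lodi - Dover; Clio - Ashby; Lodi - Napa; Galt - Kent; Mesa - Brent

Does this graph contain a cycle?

DFS, tracking each vertex's parent; an edge to a visited non-parent vertex closes a cycle.
Start from Ione:
visit Ione (parent –)
  visit Dover (parent Ione)
    Dover–Ione: parent, skip
    visit Lodi (parent Dover)
      visit Ashby (parent Lodi)
        visit Kent (parent Ashby)
          visit Fargo (parent Kent)
            Fargo–Kent: parent, skip
          visit Mesa (parent Kent)
            Mesa–Kent: parent, skip
            visit Brent (parent Mesa)
              Brent–Mesa: parent, skip
              Brent–Ashby: Ashby visited and ≠ parent → cycle
Cycle: Ashby – Kent – Mesa – Brent – Ashby.

Yes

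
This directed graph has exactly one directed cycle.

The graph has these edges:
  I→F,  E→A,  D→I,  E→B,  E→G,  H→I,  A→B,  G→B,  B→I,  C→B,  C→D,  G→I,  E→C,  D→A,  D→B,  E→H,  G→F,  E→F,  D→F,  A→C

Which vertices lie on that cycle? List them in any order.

A, C, D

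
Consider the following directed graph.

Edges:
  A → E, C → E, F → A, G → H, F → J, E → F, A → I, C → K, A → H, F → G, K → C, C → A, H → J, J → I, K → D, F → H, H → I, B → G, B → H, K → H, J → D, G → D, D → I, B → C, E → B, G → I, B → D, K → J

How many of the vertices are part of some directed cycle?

A vertex is on a directed cycle iff it belongs to a strongly connected component of size ≥ 2 (or has a self-loop).
The vertices on cycles are {A, B, C, E, F, K} — 6 in total.

6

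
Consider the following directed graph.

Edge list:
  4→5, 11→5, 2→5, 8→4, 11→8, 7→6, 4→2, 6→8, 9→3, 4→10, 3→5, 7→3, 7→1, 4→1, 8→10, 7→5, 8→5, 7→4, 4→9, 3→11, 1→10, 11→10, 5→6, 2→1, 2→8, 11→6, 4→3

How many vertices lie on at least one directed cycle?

8

A vertex is on a directed cycle iff it belongs to a strongly connected component of size ≥ 2 (or has a self-loop).
The vertices on cycles are {2, 3, 4, 5, 6, 8, 9, 11} — 8 in total.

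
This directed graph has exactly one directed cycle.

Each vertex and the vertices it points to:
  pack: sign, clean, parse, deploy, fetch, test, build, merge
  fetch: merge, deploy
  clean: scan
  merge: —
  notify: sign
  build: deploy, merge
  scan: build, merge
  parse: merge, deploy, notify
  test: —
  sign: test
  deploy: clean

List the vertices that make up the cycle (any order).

scan, build, clean, deploy

DFS with gray/black marking from clean:
clean gray
  scan gray
    build gray
      deploy gray
        deploy→clean: clean is gray → back edge
Back edge closes the cycle clean → scan → build → deploy → clean; its vertices are {scan, build, clean, deploy}.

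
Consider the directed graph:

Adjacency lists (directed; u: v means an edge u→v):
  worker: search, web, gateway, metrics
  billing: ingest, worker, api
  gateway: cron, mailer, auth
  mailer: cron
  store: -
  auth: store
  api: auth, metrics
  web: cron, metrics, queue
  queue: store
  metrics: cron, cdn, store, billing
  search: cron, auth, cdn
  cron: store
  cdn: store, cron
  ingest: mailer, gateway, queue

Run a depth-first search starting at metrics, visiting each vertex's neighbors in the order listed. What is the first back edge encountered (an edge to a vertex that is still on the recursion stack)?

DFS from metrics (visiting each vertex's neighbors in the order listed); mark gray on enter, black on exit:
metrics gray
  cron gray
    store gray
    store black
  cron black
  cdn gray
    cdn→store: store black — skip
    cdn→cron: cron black — skip
  cdn black
  metrics→store: store black — skip
  billing gray
    ingest gray
      mailer gray
        mailer→cron: cron black — skip
      mailer black
      gateway gray
        gateway→cron: cron black — skip
        gateway→mailer: mailer black — skip
        auth gray
          auth→store: store black — skip
        auth black
      gateway black
      queue gray
        queue→store: store black — skip
      queue black
    ingest black
    worker gray
      search gray
        search→cron: cron black — skip
        search→auth: auth black — skip
        search→cdn: cdn black — skip
      search black
      web gray
        web→cron: cron black — skip
        web→metrics: metrics is gray → back edge
First back edge: web → metrics.

web->metrics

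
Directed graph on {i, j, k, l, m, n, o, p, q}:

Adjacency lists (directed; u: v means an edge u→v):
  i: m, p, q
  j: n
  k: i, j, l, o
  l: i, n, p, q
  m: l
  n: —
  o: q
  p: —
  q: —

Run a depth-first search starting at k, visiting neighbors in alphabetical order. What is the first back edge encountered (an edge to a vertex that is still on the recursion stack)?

DFS from k (visiting neighbors in alphabetical order); mark gray on enter, black on exit:
k gray
  i gray
    m gray
      l gray
        l→i: i is gray → back edge
First back edge: l → i.

l→i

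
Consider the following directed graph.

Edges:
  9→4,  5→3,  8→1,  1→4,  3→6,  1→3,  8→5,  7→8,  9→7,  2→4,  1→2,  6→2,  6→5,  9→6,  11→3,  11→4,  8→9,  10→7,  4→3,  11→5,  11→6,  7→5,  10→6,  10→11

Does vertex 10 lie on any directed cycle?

No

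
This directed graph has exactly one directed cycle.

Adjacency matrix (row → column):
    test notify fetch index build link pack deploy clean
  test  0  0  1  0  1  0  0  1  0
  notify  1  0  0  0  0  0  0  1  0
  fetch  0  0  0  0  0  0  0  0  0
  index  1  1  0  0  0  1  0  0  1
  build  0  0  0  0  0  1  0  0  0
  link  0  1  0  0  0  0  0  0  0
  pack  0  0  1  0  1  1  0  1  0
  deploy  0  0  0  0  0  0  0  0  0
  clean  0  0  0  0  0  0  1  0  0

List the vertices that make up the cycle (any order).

link, test, build, notify

DFS with gray/black marking from notify:
notify gray
  deploy gray
  deploy black
  test gray
    test→deploy: deploy black — skip
    build gray
      link gray
        link→notify: notify is gray → back edge
Back edge closes the cycle notify → test → build → link → notify; its vertices are {link, test, build, notify}.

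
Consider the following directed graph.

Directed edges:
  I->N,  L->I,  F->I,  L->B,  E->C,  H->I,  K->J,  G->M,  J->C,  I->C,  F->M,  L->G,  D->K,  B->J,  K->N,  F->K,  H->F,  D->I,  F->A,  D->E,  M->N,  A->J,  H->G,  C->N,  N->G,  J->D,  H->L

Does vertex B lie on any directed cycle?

B lies on a cycle iff there is a path from B back to itself.
Exploring from B, it never reaches itself; equivalently, its strongly connected component is a singleton.

No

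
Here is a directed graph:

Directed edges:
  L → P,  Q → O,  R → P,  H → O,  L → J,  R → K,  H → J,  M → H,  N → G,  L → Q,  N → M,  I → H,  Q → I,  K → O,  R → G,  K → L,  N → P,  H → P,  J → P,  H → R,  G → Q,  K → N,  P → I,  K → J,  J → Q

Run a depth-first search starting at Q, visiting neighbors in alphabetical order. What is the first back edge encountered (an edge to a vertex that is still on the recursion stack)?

DFS from Q (visiting neighbors in alphabetical order); mark gray on enter, black on exit:
Q gray
  I gray
    H gray
      J gray
        P gray
          P→I: I is gray → back edge
First back edge: P → I.

P->I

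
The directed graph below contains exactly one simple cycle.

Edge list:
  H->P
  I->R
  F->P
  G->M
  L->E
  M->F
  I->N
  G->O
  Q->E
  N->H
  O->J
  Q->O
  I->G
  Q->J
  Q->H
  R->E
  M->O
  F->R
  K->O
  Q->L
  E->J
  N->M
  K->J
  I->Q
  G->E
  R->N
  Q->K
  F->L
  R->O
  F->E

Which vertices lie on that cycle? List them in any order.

F, M, N, R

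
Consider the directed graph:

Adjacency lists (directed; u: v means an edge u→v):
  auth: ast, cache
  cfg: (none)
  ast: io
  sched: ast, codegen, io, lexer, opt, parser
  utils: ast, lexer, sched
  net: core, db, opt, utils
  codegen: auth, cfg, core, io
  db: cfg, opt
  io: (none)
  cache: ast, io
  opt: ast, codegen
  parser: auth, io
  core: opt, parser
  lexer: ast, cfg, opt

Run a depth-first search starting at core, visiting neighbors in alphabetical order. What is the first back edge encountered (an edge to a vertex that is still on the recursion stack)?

DFS from core (visiting neighbors in alphabetical order); mark gray on enter, black on exit:
core gray
  opt gray
    ast gray
      io gray
      io black
    ast black
    codegen gray
      auth gray
        auth→ast: ast black — skip
        cache gray
          cache→ast: ast black — skip
          cache→io: io black — skip
        cache black
      auth black
      cfg gray
      cfg black
      codegen→core: core is gray → back edge
First back edge: codegen → core.

codegen→core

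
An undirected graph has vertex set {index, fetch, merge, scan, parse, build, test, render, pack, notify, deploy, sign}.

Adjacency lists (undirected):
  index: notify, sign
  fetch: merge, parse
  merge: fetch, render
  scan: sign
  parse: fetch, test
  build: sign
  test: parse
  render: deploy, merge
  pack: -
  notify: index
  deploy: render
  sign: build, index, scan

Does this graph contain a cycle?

DFS, tracking each vertex's parent; an edge to a visited non-parent vertex closes a cycle.
Start from parse:
visit parse (parent –)
  visit fetch (parent parse)
    visit merge (parent fetch)
      merge–fetch: parent, skip
      visit render (parent merge)
        visit deploy (parent render)
          deploy–render: parent, skip
        render–merge: parent, skip
    fetch–parse: parent, skip
  visit test (parent parse)
    test–parse: parent, skip
visit index (parent –)
  visit notify (parent index)
    notify–index: parent, skip
  visit sign (parent index)
    visit build (parent sign)
      build–sign: parent, skip
    sign–index: parent, skip
    visit scan (parent sign)
      scan–sign: parent, skip
visit pack (parent –)
No non-parent visited neighbor found — the graph is a forest.

No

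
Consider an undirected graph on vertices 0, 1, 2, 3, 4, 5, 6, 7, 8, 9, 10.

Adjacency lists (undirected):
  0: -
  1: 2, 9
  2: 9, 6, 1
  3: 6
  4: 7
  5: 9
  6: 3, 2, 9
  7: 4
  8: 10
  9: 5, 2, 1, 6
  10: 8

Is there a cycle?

DFS, tracking each vertex's parent; an edge to a visited non-parent vertex closes a cycle.
Start from 4:
visit 4 (parent –)
  visit 7 (parent 4)
    7–4: parent, skip
visit 0 (parent –)
visit 1 (parent –)
  visit 2 (parent 1)
    visit 9 (parent 2)
      visit 5 (parent 9)
        5–9: parent, skip
      9–2: parent, skip
      9–1: 1 visited and ≠ parent → cycle
Cycle: 1 – 2 – 9 – 1.

Yes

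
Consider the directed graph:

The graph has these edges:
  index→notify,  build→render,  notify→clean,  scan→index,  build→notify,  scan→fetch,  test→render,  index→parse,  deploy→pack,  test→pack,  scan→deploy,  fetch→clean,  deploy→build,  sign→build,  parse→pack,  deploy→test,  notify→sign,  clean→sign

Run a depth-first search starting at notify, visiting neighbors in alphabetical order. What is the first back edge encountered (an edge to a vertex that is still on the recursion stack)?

build→notify

DFS from notify (visiting neighbors in alphabetical order); mark gray on enter, black on exit:
notify gray
  clean gray
    sign gray
      build gray
        build→notify: notify is gray → back edge
First back edge: build → notify.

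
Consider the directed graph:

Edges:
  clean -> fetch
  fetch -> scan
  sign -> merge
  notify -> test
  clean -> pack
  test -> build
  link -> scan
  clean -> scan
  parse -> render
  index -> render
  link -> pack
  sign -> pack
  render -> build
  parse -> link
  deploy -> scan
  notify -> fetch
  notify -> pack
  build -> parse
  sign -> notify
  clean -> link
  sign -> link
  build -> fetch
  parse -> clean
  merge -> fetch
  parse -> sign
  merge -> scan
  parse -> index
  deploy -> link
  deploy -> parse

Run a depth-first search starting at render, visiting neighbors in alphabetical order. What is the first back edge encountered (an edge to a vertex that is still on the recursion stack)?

index→render

DFS from render (visiting neighbors in alphabetical order); mark gray on enter, black on exit:
render gray
  build gray
    fetch gray
      scan gray
      scan black
    fetch black
    parse gray
      clean gray
        clean→fetch: fetch black — skip
        link gray
          pack gray
          pack black
          link→scan: scan black — skip
        link black
        clean→pack: pack black — skip
        clean→scan: scan black — skip
      clean black
      index gray
        index→render: render is gray → back edge
First back edge: index → render.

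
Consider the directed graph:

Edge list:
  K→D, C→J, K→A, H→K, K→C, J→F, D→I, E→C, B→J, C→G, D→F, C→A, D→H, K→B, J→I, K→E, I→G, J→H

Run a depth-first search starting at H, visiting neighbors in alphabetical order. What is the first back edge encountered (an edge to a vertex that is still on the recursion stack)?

J→H

DFS from H (visiting neighbors in alphabetical order); mark gray on enter, black on exit:
H gray
  K gray
    A gray
    A black
    B gray
      J gray
        F gray
        F black
        J→H: H is gray → back edge
First back edge: J → H.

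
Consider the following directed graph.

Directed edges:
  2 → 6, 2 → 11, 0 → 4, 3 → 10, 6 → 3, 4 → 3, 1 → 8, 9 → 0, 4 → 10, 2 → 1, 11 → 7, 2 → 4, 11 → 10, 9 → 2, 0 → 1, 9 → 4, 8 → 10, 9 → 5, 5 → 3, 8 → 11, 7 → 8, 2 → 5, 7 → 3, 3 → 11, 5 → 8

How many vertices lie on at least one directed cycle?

4

A vertex is on a directed cycle iff it belongs to a strongly connected component of size ≥ 2 (or has a self-loop).
The vertices on cycles are {3, 7, 8, 11} — 4 in total.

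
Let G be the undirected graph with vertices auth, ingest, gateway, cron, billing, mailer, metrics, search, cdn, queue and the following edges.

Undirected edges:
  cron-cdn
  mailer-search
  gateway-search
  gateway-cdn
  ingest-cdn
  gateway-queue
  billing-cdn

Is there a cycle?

DFS, tracking each vertex's parent; an edge to a visited non-parent vertex closes a cycle.
Start from ingest:
visit ingest (parent –)
  visit cdn (parent ingest)
    visit billing (parent cdn)
      billing–cdn: parent, skip
    cdn–ingest: parent, skip
    visit gateway (parent cdn)
      visit search (parent gateway)
        visit mailer (parent search)
          mailer–search: parent, skip
        search–gateway: parent, skip
      gateway–cdn: parent, skip
      visit queue (parent gateway)
        queue–gateway: parent, skip
    visit cron (parent cdn)
      cron–cdn: parent, skip
visit auth (parent –)
visit metrics (parent –)
No non-parent visited neighbor found — the graph is a forest.

No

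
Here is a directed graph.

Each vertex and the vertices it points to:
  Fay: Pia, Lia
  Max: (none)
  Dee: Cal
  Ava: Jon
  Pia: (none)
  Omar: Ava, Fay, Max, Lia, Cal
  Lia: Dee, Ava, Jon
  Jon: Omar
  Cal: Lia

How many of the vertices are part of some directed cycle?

7

A vertex is on a directed cycle iff it belongs to a strongly connected component of size ≥ 2 (or has a self-loop).
The vertices on cycles are {Ava, Cal, Dee, Fay, Jon, Lia, Omar} — 7 in total.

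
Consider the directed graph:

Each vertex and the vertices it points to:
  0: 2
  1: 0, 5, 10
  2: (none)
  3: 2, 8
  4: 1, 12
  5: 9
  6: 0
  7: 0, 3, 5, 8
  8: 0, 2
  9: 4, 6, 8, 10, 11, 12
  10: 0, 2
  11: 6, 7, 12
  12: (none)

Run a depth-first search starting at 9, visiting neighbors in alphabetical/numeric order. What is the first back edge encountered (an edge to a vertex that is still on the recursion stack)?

DFS from 9 (visiting neighbors in alphabetical/numeric order); mark gray on enter, black on exit:
9 gray
  4 gray
    1 gray
      0 gray
        2 gray
        2 black
      0 black
      5 gray
        5→9: 9 is gray → back edge
First back edge: 5 → 9.

5->9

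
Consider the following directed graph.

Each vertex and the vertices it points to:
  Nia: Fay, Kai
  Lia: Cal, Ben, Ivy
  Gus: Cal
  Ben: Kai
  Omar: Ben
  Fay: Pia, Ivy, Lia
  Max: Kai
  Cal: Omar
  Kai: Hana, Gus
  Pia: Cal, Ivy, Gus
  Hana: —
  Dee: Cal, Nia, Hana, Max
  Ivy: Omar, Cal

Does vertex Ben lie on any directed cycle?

Yes

Ben is on a cycle iff Ben can reach itself via ≥1 edge.
Ben → Kai → Gus → Cal → Omar → Ben — yes.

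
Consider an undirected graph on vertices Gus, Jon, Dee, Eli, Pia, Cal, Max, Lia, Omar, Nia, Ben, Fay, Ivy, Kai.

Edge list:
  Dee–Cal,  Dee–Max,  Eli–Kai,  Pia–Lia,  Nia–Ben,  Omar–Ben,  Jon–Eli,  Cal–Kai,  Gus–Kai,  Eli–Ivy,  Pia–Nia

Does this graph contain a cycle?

No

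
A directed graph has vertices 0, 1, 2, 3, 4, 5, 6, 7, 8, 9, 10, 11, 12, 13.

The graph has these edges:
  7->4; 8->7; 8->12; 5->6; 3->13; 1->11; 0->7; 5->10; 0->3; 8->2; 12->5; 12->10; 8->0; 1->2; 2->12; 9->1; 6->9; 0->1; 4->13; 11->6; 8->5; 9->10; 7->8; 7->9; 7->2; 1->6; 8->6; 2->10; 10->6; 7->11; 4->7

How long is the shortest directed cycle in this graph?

For each vertex v, BFS finds the shortest path from v back to v.
The shortest such closed walk is 7 → 4 → 7, length 2.

2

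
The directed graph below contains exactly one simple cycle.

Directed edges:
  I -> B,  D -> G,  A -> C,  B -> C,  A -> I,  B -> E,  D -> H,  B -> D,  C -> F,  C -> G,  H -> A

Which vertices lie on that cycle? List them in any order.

A, B, D, H, I

DFS with gray/black marking from A:
A gray
  C gray
    F gray
    F black
    G gray
    G black
  C black
  I gray
    B gray
      D gray
        D→G: G black — skip
        H gray
          H→A: A is gray → back edge
Back edge closes the cycle A → I → B → D → H → A; its vertices are {A, B, D, H, I}.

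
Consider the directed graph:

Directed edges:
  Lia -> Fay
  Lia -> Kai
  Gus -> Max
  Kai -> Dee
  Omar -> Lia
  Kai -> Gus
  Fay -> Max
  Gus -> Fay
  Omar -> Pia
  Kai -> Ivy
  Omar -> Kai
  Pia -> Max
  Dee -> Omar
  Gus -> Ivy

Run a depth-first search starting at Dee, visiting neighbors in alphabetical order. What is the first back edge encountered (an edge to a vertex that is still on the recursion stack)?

DFS from Dee (visiting neighbors in alphabetical order); mark gray on enter, black on exit:
Dee gray
  Omar gray
    Kai gray
      Kai→Dee: Dee is gray → back edge
First back edge: Kai → Dee.

Kai->Dee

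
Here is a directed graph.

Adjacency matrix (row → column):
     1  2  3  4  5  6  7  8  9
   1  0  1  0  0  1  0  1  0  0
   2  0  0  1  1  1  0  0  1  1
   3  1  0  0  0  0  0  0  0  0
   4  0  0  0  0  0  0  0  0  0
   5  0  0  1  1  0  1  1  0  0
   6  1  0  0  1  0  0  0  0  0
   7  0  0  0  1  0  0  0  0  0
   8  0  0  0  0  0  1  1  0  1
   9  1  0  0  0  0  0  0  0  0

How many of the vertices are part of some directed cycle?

A vertex is on a directed cycle iff it belongs to a strongly connected component of size ≥ 2 (or has a self-loop).
The vertices on cycles are {1, 2, 3, 5, 6, 8, 9} — 7 in total.

7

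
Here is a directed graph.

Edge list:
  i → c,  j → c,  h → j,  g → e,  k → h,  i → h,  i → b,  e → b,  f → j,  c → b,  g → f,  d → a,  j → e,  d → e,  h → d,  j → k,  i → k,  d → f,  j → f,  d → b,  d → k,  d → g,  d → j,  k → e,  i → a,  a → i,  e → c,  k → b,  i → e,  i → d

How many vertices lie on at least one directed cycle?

8

A vertex is on a directed cycle iff it belongs to a strongly connected component of size ≥ 2 (or has a self-loop).
The vertices on cycles are {a, d, f, g, h, i, j, k} — 8 in total.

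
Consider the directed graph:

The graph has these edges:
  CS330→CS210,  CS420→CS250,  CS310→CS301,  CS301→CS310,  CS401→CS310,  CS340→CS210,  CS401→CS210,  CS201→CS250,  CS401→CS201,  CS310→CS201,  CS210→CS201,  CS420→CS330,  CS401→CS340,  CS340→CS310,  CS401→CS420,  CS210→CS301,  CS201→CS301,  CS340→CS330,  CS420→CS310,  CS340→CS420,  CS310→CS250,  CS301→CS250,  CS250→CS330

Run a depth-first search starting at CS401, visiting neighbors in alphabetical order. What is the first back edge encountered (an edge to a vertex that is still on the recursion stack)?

DFS from CS401 (visiting neighbors in alphabetical order); mark gray on enter, black on exit:
CS401 gray
  CS201 gray
    CS250 gray
      CS330 gray
        CS210 gray
          CS210→CS201: CS201 is gray → back edge
First back edge: CS210 → CS201.

CS210->CS201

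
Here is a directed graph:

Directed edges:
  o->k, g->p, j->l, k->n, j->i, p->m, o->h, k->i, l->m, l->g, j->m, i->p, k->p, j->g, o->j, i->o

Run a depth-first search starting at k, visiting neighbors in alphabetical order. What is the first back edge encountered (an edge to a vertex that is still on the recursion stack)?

j→i

DFS from k (visiting neighbors in alphabetical order); mark gray on enter, black on exit:
k gray
  i gray
    o gray
      h gray
      h black
      j gray
        g gray
          p gray
            m gray
            m black
          p black
        g black
        j→i: i is gray → back edge
First back edge: j → i.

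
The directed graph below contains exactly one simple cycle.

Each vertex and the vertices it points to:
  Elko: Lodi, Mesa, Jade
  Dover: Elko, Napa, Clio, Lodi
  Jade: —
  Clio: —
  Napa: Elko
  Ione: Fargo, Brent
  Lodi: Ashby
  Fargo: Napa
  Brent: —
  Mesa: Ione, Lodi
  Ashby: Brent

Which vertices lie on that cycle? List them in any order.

Elko, Ione, Mesa, Napa, Fargo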